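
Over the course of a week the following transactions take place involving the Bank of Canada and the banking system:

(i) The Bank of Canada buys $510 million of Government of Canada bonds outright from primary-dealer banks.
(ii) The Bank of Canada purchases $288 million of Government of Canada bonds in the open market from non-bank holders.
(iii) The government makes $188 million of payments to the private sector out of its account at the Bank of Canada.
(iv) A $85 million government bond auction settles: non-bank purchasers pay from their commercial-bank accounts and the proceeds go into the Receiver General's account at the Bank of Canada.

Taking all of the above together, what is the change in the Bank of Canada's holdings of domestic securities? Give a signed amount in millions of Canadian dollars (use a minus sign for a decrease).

OMO purchase (from banks) $510 million: securities added to the Bank of Canada's portfolio → +$510M.
Asset purchase (from non-banks) $288 million: securities added to the Bank of Canada's portfolio → +$288M.
Government spending $188 million: the Bank of Canada's securities portfolio is untouched → 0.
Government account inflow $85 million: the Bank of Canada's securities portfolio is untouched → 0.
Net: 510 + 288 + 0 + 0 = +$798 million.

+$798 million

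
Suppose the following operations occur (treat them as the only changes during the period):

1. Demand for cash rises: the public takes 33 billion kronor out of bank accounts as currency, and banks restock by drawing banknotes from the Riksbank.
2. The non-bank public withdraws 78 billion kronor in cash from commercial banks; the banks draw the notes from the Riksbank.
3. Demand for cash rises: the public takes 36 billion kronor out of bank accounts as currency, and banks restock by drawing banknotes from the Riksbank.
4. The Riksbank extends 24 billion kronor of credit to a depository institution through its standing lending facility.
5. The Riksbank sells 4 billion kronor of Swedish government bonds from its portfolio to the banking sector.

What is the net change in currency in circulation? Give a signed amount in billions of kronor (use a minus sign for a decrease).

Riksbank balance sheet:
  Assets:      Securities −4B, Loans to banks +24B
  Liabilities: Bank reserves −127B, Currency in circulation +147B
Commercial banking system:
  Assets:      Reserves at CB −127B, Securities +4B
  Liabilities: Checkable deposits −147B, Borrowings from CB +24B
So the change in currency in circulation is +147 billion.

+147 billion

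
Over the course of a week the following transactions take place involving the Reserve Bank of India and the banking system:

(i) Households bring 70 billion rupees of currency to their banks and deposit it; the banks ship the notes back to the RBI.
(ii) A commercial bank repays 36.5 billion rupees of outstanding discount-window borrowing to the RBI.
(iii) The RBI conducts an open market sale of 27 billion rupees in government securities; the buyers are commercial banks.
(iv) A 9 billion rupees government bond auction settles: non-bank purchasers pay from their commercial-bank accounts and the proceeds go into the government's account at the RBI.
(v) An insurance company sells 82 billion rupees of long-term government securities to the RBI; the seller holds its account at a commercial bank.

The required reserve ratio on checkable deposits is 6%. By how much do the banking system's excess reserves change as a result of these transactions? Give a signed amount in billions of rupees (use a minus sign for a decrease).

+70.92 billion

Currency deposit 70 billion rupees: reserves +70B, deposits +70B.
Discount-window repayment 36.5 billion rupees: reserves −36.5B, deposits 0.
OMO sale (to banks) 27 billion rupees: reserves −27B, deposits 0.
Government account inflow 9 billion rupees: reserves −9B, deposits −9B.
Asset purchase (from non-banks) 82 billion rupees: reserves +82B, deposits +82B.
Totals: Δreserves = +79.5B, Δdeposits = +143B.
Δrequired reserves = 6% × +143B = +8.58B.
Δexcess reserves = Δreserves − Δrequired = +79.5B − (+8.58B) = +70.92 billion.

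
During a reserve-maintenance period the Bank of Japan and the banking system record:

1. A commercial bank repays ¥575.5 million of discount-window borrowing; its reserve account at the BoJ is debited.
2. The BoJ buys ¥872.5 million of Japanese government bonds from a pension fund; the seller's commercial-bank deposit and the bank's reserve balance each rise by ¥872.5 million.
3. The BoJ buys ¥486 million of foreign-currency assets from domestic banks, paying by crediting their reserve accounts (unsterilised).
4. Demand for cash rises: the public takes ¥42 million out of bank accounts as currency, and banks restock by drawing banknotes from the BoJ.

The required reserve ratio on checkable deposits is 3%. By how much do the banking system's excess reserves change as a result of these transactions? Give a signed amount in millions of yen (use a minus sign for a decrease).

+¥716.085 million

Discount-window repayment ¥575.5 million: reserves −¥575.5M, deposits 0.
Asset purchase (from non-banks) ¥872.5 million: reserves +¥872.5M, deposits +¥872.5M.
FX purchase ¥486 million: reserves +¥486M, deposits 0.
Currency withdrawal ¥42 million: reserves −¥42M, deposits −¥42M.
Totals: Δreserves = +¥741M, Δdeposits = +¥830.5M.
Δrequired reserves = 3% × +¥830.5M = +¥24.915M.
Δexcess reserves = Δreserves − Δrequired = +¥741M − (+¥24.915M) = +¥716.085 million.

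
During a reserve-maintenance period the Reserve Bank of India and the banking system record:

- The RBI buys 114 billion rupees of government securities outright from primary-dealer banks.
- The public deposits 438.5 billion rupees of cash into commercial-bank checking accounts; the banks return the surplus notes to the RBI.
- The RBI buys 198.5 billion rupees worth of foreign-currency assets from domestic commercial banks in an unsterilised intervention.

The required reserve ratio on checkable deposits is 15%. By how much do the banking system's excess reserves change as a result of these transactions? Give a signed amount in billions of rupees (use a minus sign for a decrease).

+685.225 billion

OMO purchase (from banks) 114 billion rupees: reserves +114B, deposits 0.
Currency deposit 438.5 billion rupees: reserves +438.5B, deposits +438.5B.
FX purchase 198.5 billion rupees: reserves +198.5B, deposits 0.
Totals: Δreserves = +751B, Δdeposits = +438.5B.
Δrequired reserves = 15% × +438.5B = +65.775B.
Δexcess reserves = Δreserves − Δrequired = +751B − (+65.775B) = +685.225 billion.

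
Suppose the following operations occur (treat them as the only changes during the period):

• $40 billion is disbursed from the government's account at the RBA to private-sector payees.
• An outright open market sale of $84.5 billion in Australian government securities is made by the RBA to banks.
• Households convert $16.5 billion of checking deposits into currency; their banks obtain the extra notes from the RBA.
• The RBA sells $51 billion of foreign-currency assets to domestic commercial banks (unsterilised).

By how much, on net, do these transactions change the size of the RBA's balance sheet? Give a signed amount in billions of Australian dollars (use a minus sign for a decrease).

Government spending $40 billion: only the composition of liabilities changes → 0.
OMO sale (to banks) $84.5 billion: an RBA asset is shed → −$84.5B.
Currency withdrawal $16.5 billion: only the composition of liabilities changes → 0.
FX sale $51 billion: an RBA asset is shed → −$51B.
Net: 0 − 84.5 + 0 − 51 = -$135.5 billion.

-$135.5 billion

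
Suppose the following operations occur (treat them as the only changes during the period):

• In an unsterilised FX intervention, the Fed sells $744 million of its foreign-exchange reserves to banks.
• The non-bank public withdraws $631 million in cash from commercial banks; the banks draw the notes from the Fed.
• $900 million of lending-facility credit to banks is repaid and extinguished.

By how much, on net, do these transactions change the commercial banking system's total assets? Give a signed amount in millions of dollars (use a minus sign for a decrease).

-$1531 million

FX sale $744 million: just an asset swap on bank balance sheets → 0.
Currency withdrawal $631 million: bank balance sheets shrink → −$631M.
Discount-window repayment $900 million: bank balance sheets shrink → −$900M.
Net: 0 − 631 − 900 = -$1531 million.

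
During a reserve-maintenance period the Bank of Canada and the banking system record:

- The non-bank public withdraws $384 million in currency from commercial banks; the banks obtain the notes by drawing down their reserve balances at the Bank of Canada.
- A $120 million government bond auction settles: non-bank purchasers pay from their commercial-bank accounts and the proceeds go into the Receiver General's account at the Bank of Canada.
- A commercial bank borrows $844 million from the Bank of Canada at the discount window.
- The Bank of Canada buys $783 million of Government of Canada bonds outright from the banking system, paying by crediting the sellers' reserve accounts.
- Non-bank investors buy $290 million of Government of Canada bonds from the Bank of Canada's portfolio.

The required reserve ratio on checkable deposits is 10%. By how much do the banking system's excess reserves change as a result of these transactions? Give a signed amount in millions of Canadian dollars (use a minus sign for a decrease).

Currency withdrawal $384 million: reserves −$384M, deposits −$384M.
Government account inflow $120 million: reserves −$120M, deposits −$120M.
Discount-window loan $844 million: reserves +$844M, deposits 0.
OMO purchase (from banks) $783 million: reserves +$783M, deposits 0.
Asset sale (to non-banks) $290 million: reserves −$290M, deposits −$290M.
Totals: Δreserves = +$833M, Δdeposits = −$794M.
Δrequired reserves = 10% × −$794M = −$79.4M.
Δexcess reserves = Δreserves − Δrequired = +$833M − (−$79.4M) = +$912.4 million.

+$912.4 million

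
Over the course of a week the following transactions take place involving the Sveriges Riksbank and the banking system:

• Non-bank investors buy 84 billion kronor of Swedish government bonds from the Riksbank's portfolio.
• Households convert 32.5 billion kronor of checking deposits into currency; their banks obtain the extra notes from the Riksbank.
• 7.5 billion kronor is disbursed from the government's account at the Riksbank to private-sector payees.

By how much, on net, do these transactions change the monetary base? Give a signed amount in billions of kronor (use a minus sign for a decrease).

-76.5 billion

Asset sale (to non-banks) 84 billion kronor: Riksbank balance sheet contracts → −84B.
Currency withdrawal 32.5 billion kronor: just a shift between currency and reserves — both are base money → 0.
Government spending 7.5 billion kronor: a non-base liability converts back to reserves → +7.5B.
Net: −84 + 0 + 7.5 = -76.5 billion.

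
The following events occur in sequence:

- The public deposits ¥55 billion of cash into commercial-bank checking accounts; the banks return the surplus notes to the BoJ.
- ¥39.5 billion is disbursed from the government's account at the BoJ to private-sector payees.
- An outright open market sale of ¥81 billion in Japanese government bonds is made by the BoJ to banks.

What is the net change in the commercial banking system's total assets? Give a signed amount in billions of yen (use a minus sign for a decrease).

+¥94.5 billion

Currency deposit ¥55 billion: bank balance sheets expand → +¥55B.
Government spending ¥39.5 billion: bank balance sheets expand → +¥39.5B.
OMO sale (to banks) ¥81 billion: just an asset swap on bank balance sheets → 0.
Net: 55 + 39.5 + 0 = +¥94.5 billion.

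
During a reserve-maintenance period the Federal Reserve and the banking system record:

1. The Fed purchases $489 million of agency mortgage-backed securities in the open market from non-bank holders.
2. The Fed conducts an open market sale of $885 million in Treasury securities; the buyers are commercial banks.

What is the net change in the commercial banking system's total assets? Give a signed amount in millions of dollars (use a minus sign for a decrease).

+$489 million

Fed balance sheet:
  Assets:      Securities −$396M
  Liabilities: Bank reserves −$396M
Commercial banking system:
  Assets:      Reserves at CB −$396M, Securities +$885M
  Liabilities: Checkable deposits +$489M
Change in total bank assets = +$489 million.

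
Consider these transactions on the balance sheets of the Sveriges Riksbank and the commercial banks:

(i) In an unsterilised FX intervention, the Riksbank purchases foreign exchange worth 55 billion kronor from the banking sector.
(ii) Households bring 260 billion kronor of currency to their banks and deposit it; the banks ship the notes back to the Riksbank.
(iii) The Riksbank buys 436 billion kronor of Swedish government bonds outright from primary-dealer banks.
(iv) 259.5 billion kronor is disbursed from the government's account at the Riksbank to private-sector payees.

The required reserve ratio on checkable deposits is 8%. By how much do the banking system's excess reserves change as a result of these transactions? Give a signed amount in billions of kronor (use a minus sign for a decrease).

FX purchase 55 billion kronor: reserves +55B, deposits 0.
Currency deposit 260 billion kronor: reserves +260B, deposits +260B.
OMO purchase (from banks) 436 billion kronor: reserves +436B, deposits 0.
Government spending 259.5 billion kronor: reserves +259.5B, deposits +259.5B.
Totals: Δreserves = +1010.5B, Δdeposits = +519.5B.
Δrequired reserves = 8% × +519.5B = +41.56B.
Δexcess reserves = Δreserves − Δrequired = +1010.5B − (+41.56B) = +968.94 billion.

+968.94 billion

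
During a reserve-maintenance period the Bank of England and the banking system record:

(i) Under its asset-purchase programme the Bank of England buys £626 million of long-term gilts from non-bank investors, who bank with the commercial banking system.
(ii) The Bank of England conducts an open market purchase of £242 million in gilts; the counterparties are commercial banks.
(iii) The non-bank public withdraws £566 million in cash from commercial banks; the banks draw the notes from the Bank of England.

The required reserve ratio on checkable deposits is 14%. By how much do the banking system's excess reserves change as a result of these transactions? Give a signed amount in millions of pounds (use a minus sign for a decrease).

Asset purchase (from non-banks) £626 million: reserves +£626M, deposits +£626M.
OMO purchase (from banks) £242 million: reserves +£242M, deposits 0.
Currency withdrawal £566 million: reserves −£566M, deposits −£566M.
Totals: Δreserves = +£302M, Δdeposits = +£60M.
Δrequired reserves = 14% × +£60M = +£8.4M.
Δexcess reserves = Δreserves − Δrequired = +£302M − (+£8.4M) = +£293.6 million.

+£293.6 million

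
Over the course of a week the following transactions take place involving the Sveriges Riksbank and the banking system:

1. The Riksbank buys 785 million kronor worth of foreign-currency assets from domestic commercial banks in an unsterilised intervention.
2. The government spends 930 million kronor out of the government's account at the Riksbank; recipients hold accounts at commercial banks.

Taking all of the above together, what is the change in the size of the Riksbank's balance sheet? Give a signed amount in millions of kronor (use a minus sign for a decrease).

Riksbank balance sheet:
  Assets:      Foreign assets +785M
  Liabilities: Bank reserves +1715M, Government deposits −930M
Commercial banking system:
  Assets:      Reserves at CB +1715M, Foreign assets −785M
  Liabilities: Checkable deposits +930M
Change in total Riksbank assets = +785 million.

+785 million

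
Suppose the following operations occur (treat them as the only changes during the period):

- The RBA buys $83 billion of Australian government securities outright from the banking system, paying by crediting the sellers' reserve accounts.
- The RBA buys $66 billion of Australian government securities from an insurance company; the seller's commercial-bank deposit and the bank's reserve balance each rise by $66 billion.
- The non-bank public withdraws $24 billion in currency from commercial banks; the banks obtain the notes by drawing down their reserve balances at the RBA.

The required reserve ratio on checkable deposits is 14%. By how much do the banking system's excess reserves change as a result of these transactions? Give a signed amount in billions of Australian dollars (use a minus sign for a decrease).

OMO purchase (from banks) $83 billion: reserves +$83B, deposits 0.
Asset purchase (from non-banks) $66 billion: reserves +$66B, deposits +$66B.
Currency withdrawal $24 billion: reserves −$24B, deposits −$24B.
Totals: Δreserves = +$125B, Δdeposits = +$42B.
Δrequired reserves = 14% × +$42B = +$5.88B.
Δexcess reserves = Δreserves − Δrequired = +$125B − (+$5.88B) = +$119.12 billion.

+$119.12 billion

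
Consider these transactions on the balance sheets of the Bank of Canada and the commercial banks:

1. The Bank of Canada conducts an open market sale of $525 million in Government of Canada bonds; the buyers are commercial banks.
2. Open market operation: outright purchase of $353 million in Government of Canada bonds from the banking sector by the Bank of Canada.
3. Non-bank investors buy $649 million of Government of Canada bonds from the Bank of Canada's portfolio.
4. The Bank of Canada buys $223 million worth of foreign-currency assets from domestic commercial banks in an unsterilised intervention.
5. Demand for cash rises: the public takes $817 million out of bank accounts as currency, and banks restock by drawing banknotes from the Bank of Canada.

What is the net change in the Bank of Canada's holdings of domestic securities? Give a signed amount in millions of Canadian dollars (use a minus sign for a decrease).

-$821 million

OMO sale (to banks) $525 million: securities removed from the Bank of Canada's portfolio → −$525M.
OMO purchase (from banks) $353 million: securities added to the Bank of Canada's portfolio → +$353M.
Asset sale (to non-banks) $649 million: securities removed from the Bank of Canada's portfolio → −$649M.
FX purchase $223 million: the Bank of Canada's securities portfolio is untouched → 0.
Currency withdrawal $817 million: the Bank of Canada's securities portfolio is untouched → 0.
Net: −525 + 353 − 649 + 0 + 0 = -$821 million.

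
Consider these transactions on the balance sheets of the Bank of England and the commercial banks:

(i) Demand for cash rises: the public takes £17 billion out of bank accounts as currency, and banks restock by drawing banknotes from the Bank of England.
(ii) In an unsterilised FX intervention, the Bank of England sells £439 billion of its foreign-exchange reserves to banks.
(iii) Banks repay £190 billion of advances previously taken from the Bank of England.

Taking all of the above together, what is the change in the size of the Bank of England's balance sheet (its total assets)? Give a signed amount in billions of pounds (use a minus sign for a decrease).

Currency withdrawal £17 billion: only the composition of liabilities changes → 0.
FX sale £439 billion: a Bank of England asset is shed → −£439B.
Discount-window repayment £190 billion: a Bank of England asset is shed → −£190B.
Net: 0 − 439 − 190 = -£629 billion.

-£629 billion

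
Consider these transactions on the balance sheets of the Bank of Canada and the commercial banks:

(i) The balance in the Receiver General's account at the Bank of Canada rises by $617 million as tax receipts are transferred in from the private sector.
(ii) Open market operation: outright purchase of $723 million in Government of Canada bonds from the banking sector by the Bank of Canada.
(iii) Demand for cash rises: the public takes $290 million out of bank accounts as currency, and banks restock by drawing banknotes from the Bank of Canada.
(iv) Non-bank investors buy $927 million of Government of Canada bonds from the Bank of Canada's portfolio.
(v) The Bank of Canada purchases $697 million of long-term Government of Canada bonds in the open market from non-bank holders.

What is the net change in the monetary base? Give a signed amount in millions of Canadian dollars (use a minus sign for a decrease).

Government account inflow $617 million: reserves shift to a non-base liability → −$617M.
OMO purchase (from banks) $723 million: Bank of Canada balance sheet expands → +$723M.
Currency withdrawal $290 million: just a shift between currency and reserves — both are base money → 0.
Asset sale (to non-banks) $927 million: Bank of Canada balance sheet contracts → −$927M.
Asset purchase (from non-banks) $697 million: Bank of Canada balance sheet expands → +$697M.
Net: −617 + 723 + 0 − 927 + 697 = -$124 million.

-$124 million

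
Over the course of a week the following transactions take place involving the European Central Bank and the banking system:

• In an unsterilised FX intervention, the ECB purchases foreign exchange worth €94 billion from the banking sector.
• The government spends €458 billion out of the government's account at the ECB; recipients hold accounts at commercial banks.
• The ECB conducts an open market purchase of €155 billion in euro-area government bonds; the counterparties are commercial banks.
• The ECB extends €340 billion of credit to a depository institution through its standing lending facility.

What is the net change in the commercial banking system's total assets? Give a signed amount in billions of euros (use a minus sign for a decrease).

+€798 billion

FX purchase €94 billion: just an asset swap on bank balance sheets → 0.
Government spending €458 billion: bank balance sheets expand → +€458B.
OMO purchase (from banks) €155 billion: just an asset swap on bank balance sheets → 0.
Discount-window loan €340 billion: bank balance sheets expand → +€340B.
Net: 0 + 458 + 0 + 340 = +€798 billion.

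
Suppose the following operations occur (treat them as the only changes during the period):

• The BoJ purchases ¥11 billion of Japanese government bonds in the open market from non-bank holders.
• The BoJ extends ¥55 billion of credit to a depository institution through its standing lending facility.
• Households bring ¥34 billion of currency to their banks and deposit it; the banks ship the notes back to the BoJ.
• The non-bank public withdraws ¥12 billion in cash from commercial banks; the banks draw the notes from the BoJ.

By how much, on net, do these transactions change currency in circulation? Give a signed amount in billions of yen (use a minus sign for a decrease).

BoJ balance sheet:
  Assets:      Securities +¥11B, Loans to banks +¥55B
  Liabilities: Bank reserves +¥88B, Currency in circulation −¥22B
So the change in currency in circulation is -¥22 billion.

-¥22 billion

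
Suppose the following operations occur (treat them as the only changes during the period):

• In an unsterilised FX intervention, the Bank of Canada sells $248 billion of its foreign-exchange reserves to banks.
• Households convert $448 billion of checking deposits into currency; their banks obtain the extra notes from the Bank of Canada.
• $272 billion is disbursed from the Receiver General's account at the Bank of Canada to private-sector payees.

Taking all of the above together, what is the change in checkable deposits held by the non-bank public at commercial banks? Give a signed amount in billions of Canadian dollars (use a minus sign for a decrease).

-$176 billion

Bank of Canada balance sheet:
  Assets:      Foreign assets −$248B
  Liabilities: Bank reserves −$424B, Currency in circulation +$448B, Government deposits −$272B
Commercial banking system:
  Assets:      Reserves at CB −$424B, Foreign assets +$248B
  Liabilities: Checkable deposits −$176B
So the change in checkable deposits held by the non-bank public at commercial banks is -$176 billion.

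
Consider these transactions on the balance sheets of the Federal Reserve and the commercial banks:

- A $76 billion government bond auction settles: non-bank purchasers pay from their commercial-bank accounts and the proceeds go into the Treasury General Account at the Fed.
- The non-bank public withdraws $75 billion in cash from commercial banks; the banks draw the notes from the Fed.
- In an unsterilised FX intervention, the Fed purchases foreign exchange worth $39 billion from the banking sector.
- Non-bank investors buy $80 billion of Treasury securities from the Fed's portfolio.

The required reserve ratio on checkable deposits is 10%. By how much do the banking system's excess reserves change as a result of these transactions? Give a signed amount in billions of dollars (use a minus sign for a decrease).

-$168.9 billion

Government account inflow $76 billion: reserves −$76B, deposits −$76B.
Currency withdrawal $75 billion: reserves −$75B, deposits −$75B.
FX purchase $39 billion: reserves +$39B, deposits 0.
Asset sale (to non-banks) $80 billion: reserves −$80B, deposits −$80B.
Totals: Δreserves = −$192B, Δdeposits = −$231B.
Δrequired reserves = 10% × −$231B = −$23.1B.
Δexcess reserves = Δreserves − Δrequired = −$192B − (−$23.1B) = -$168.9 billion.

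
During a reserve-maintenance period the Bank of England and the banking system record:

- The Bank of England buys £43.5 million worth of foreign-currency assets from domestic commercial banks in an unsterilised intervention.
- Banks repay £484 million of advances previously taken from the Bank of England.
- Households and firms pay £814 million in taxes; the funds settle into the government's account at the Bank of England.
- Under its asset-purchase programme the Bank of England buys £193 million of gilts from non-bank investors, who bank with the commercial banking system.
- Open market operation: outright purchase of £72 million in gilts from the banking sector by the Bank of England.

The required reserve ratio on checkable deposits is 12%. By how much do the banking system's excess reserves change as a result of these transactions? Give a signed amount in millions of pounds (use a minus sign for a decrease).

-£914.98 million

FX purchase £43.5 million: reserves +£43.5M, deposits 0.
Discount-window repayment £484 million: reserves −£484M, deposits 0.
Government account inflow £814 million: reserves −£814M, deposits −£814M.
Asset purchase (from non-banks) £193 million: reserves +£193M, deposits +£193M.
OMO purchase (from banks) £72 million: reserves +£72M, deposits 0.
Totals: Δreserves = −£989.5M, Δdeposits = −£621M.
Δrequired reserves = 12% × −£621M = −£74.52M.
Δexcess reserves = Δreserves − Δrequired = −£989.5M − (−£74.52M) = -£914.98 million.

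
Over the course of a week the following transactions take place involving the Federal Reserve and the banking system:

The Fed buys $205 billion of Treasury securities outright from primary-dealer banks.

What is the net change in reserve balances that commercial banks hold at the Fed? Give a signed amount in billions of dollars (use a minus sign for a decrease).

+$205 billion

Fed balance sheet:
  Assets:      Securities +$205B
  Liabilities: Bank reserves +$205B
Commercial banking system:
  Assets:      Reserves at CB +$205B, Securities −$205B
  Liabilities: no change
So the change in reserve balances that commercial banks hold at the Fed is +$205 billion.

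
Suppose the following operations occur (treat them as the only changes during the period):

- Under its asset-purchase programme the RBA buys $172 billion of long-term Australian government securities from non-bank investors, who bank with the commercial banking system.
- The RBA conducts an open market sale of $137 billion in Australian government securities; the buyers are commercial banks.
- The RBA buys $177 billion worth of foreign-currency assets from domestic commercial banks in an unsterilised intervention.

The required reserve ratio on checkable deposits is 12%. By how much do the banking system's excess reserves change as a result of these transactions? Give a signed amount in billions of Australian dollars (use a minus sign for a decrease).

+$191.36 billion

Asset purchase (from non-banks) $172 billion: reserves +$172B, deposits +$172B.
OMO sale (to banks) $137 billion: reserves −$137B, deposits 0.
FX purchase $177 billion: reserves +$177B, deposits 0.
Totals: Δreserves = +$212B, Δdeposits = +$172B.
Δrequired reserves = 12% × +$172B = +$20.64B.
Δexcess reserves = Δreserves − Δrequired = +$212B − (+$20.64B) = +$191.36 billion.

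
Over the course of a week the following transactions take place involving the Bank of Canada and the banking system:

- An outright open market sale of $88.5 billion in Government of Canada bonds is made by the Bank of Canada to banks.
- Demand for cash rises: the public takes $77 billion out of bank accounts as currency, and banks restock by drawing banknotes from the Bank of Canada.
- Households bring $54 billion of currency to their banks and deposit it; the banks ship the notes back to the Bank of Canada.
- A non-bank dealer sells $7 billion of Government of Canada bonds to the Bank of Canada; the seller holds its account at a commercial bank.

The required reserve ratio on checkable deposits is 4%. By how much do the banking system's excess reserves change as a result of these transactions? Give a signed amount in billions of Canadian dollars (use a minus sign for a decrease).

OMO sale (to banks) $88.5 billion: reserves −$88.5B, deposits 0.
Currency withdrawal $77 billion: reserves −$77B, deposits −$77B.
Currency deposit $54 billion: reserves +$54B, deposits +$54B.
Asset purchase (from non-banks) $7 billion: reserves +$7B, deposits +$7B.
Totals: Δreserves = −$104.5B, Δdeposits = −$16B.
Δrequired reserves = 4% × −$16B = −$0.64B.
Δexcess reserves = Δreserves − Δrequired = −$104.5B − (−$0.64B) = -$103.86 billion.

-$103.86 billion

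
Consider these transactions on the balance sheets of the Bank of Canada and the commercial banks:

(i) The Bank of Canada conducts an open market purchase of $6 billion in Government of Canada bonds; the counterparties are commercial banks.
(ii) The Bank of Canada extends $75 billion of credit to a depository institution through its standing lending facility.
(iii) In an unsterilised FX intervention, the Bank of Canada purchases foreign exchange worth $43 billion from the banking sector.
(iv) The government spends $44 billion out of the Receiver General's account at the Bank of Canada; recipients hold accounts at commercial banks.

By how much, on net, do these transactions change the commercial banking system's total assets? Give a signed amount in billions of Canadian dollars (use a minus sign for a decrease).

Bank of Canada balance sheet:
  Assets:      Securities +$6B, Loans to banks +$75B, Foreign assets +$43B
  Liabilities: Bank reserves +$168B, Government deposits −$44B
Commercial banking system:
  Assets:      Reserves at CB +$168B, Securities −$6B, Foreign assets −$43B
  Liabilities: Checkable deposits +$44B, Borrowings from CB +$75B
Change in total bank assets = +$119 billion.

+$119 billion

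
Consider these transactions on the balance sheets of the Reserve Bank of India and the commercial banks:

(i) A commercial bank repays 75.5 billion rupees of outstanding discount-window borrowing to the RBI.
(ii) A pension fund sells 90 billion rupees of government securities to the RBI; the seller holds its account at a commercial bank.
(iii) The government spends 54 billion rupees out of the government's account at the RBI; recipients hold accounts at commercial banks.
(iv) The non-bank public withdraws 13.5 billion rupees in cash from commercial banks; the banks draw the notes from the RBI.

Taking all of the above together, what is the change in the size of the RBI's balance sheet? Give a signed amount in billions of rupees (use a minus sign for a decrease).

+14.5 billion

Discount-window repayment 75.5 billion rupees: an RBI asset is shed → −75.5B.
Asset purchase (from non-banks) 90 billion rupees: an RBI asset is acquired → +90B.
Government spending 54 billion rupees: only the composition of liabilities changes → 0.
Currency withdrawal 13.5 billion rupees: only the composition of liabilities changes → 0.
Net: −75.5 + 90 + 0 + 0 = +14.5 billion.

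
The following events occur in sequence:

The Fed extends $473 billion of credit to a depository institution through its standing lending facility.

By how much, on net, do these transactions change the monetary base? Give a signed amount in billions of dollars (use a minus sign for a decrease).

+$473 billion

Fed balance sheet:
  Assets:      Loans to banks +$473B
  Liabilities: Bank reserves +$473B
Monetary base = currency + reserves: 0 + (+$473B) = +$473 billion.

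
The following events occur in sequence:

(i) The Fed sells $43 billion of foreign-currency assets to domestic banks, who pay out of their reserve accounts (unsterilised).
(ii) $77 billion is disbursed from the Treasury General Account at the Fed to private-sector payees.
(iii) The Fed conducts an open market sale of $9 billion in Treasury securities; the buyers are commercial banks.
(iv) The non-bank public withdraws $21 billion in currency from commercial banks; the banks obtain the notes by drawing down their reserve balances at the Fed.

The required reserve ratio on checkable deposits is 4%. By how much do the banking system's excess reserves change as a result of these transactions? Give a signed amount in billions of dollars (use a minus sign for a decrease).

FX sale $43 billion: reserves −$43B, deposits 0.
Government spending $77 billion: reserves +$77B, deposits +$77B.
OMO sale (to banks) $9 billion: reserves −$9B, deposits 0.
Currency withdrawal $21 billion: reserves −$21B, deposits −$21B.
Totals: Δreserves = +$4B, Δdeposits = +$56B.
Δrequired reserves = 4% × +$56B = +$2.24B.
Δexcess reserves = Δreserves − Δrequired = +$4B − (+$2.24B) = +$1.76 billion.

+$1.76 billion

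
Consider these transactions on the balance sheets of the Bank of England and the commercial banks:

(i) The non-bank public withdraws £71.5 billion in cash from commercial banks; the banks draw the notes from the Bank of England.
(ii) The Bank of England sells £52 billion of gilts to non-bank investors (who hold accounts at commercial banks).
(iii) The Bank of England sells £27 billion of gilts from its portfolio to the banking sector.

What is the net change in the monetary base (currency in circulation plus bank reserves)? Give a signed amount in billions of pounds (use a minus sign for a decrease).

-£79 billion

Currency withdrawal £71.5 billion: just a shift between currency and reserves — both are base money → 0.
Asset sale (to non-banks) £52 billion: Bank of England balance sheet contracts → −£52B.
OMO sale (to banks) £27 billion: Bank of England balance sheet contracts → −£27B.
Net: 0 − 52 − 27 = -£79 billion.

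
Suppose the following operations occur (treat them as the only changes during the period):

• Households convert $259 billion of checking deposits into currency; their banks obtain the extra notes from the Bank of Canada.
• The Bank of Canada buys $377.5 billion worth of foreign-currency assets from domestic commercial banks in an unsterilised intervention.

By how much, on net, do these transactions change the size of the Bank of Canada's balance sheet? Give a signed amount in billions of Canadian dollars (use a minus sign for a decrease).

+$377.5 billion

Bank of Canada balance sheet:
  Assets:      Foreign assets +$377.5B
  Liabilities: Bank reserves +$118.5B, Currency in circulation +$259B
Change in total Bank of Canada assets = +$377.5 billion.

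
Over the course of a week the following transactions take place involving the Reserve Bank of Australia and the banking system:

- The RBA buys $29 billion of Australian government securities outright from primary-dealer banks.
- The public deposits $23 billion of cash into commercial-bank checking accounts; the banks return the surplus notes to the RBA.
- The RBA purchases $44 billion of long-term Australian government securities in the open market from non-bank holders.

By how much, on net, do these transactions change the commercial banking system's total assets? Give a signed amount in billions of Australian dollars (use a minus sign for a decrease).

+$67 billion

RBA balance sheet:
  Assets:      Securities +$73B
  Liabilities: Bank reserves +$96B, Currency in circulation −$23B
Commercial banking system:
  Assets:      Reserves at CB +$96B, Securities −$29B
  Liabilities: Checkable deposits +$67B
Change in total bank assets = +$67 billion.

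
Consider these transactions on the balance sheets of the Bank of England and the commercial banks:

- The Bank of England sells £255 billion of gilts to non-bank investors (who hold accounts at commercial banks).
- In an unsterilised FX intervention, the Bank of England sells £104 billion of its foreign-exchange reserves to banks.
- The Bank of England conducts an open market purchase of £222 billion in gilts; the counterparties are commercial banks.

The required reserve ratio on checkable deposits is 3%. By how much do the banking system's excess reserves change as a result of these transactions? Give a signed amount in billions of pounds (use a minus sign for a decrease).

-£129.35 billion

Asset sale (to non-banks) £255 billion: reserves −£255B, deposits −£255B.
FX sale £104 billion: reserves −£104B, deposits 0.
OMO purchase (from banks) £222 billion: reserves +£222B, deposits 0.
Totals: Δreserves = −£137B, Δdeposits = −£255B.
Δrequired reserves = 3% × −£255B = −£7.65B.
Δexcess reserves = Δreserves − Δrequired = −£137B − (−£7.65B) = -£129.35 billion.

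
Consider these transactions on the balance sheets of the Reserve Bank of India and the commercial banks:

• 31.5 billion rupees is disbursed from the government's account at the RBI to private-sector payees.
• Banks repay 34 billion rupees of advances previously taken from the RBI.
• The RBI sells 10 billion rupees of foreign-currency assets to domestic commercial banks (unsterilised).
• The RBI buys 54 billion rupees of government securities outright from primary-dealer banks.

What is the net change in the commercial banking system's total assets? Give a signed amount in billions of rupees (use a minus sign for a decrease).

Government spending 31.5 billion rupees: bank balance sheets expand → +31.5B.
Discount-window repayment 34 billion rupees: bank balance sheets shrink → −34B.
FX sale 10 billion rupees: just an asset swap on bank balance sheets → 0.
OMO purchase (from banks) 54 billion rupees: just an asset swap on bank balance sheets → 0.
Net: 31.5 − 34 + 0 + 0 = -2.5 billion.

-2.5 billion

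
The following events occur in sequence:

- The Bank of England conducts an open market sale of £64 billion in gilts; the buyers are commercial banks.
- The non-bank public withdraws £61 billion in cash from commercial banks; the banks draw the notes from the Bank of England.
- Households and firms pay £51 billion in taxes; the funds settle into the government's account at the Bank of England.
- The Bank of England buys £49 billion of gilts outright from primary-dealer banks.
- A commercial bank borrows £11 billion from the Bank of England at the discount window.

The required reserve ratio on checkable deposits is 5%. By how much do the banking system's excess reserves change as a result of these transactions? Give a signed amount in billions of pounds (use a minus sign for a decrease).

OMO sale (to banks) £64 billion: reserves −£64B, deposits 0.
Currency withdrawal £61 billion: reserves −£61B, deposits −£61B.
Government account inflow £51 billion: reserves −£51B, deposits −£51B.
OMO purchase (from banks) £49 billion: reserves +£49B, deposits 0.
Discount-window loan £11 billion: reserves +£11B, deposits 0.
Totals: Δreserves = −£116B, Δdeposits = −£112B.
Δrequired reserves = 5% × −£112B = −£5.6B.
Δexcess reserves = Δreserves − Δrequired = −£116B − (−£5.6B) = -£110.4 billion.

-£110.4 billion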